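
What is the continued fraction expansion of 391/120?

[3; 3, 1, 6, 1, 3]

Run the Euclidean algorithm on 391 and 120; the successive quotients are the partial quotients a_0, a_1, ... (each step inverts the fractional part left over by the previous one):
  391 = 3*120 + 31, so a_0 = 3.
  120 = 3*31 + 27, so a_1 = 3.
  31 = 1*27 + 4, so a_2 = 1.
  27 = 6*4 + 3, so a_3 = 6.
  4 = 1*3 + 1, so a_4 = 1.
  3 = 3*1 + 0, so a_5 = 3.
The remainder reaches 0 after 6 divisions, so the expansion has 6 partial quotients, read off in order.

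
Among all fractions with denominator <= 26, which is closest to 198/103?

Expand x = 198/103 as a continued fraction with the Euclidean algorithm:
  198 = 1*103 + 95, so a_0 = 1.
  103 = 1*95 + 8, so a_1 = 1.
  95 = 11*8 + 7, so a_2 = 11.
  8 = 1*7 + 1, so a_3 = 1.
  7 = 7*1 + 0, so a_4 = 7.
so x = [1; 1, 11, 1, 7].
Convergents (p_i = a_i*p_{i-1} + p_{i-2}, q_i = a_i*q_{i-1} + q_{i-2} with p_{-2}=0, p_{-1}=1, q_{-2}=1, q_{-1}=0), until the denominator exceeds 26:
  i=0: a_0=1, p_0 = 1*1 + 0 = 1, q_0 = 1*0 + 1 = 1.
  i=1: a_1=1, p_1 = 1*1 + 1 = 2, q_1 = 1*1 + 0 = 1.
  i=2: a_2=11, p_2 = 11*2 + 1 = 23, q_2 = 11*1 + 1 = 12.
  i=3: a_3=1, p_3 = 1*23 + 2 = 25, q_3 = 1*12 + 1 = 13.
  i=4: a_4=7, p_4 = 7*25 + 23 = 198, q_4 = 7*13 + 12 = 103.
q_4 = 103 > 26, so the last convergent with denominator <= 26 is p_3/q_3 = 25/13.
The closest fraction with denominator <= 26 is either p_3/q_3 or the intermediate fraction (k*p_3 + p_2)/(k*q_3 + q_2) with the largest k >= 1 whose denominator stays <= 26; these approach x as k grows, and every other convergent or intermediate fraction in range is farther away.
Largest k: floor((26 - q_2)/q_3) = floor((26 - 12)/13) = 1.
That gives (1*25 + 23)/(1*13 + 12) = 48/25.
Compare the errors: |x - 25/13| = |198*13 - 25*103|/(103*13) = 1/1339, and |x - 48/25| = |198*25 - 48*103|/(103*25) = 6/2575.
Cross-multiplying, 1*2575 = 2575 < 8034 = 6*1339, so 1/1339 is smaller: the convergent 25/13 is closer to x than 48/25.

25/13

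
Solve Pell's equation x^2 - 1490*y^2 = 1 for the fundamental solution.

(x, y) = (74499, 1930)

First expand sqrt(1490) as a continued fraction. With x_i = (sqrt(1490) + m_i)/d_i and (m_0, d_0) = (0, 1): a_0 = floor(sqrt(1490)) = 38, since 38^2 = 1444 <= 1490 < 1521 = 39^2.
Iterate m_{i+1} = d_i*a_i - m_i, d_{i+1} = (1490 - m_{i+1}^2)/d_i, a_{i+1} = floor((a_0 + m_{i+1})/d_{i+1}):
  m_1 = 1*38 - 0 = 38, d_1 = (1490 - 38^2)/1 = 46/1 = 46, a_1 = floor((38 + 38)/46) = 1.
  m_2 = 46*1 - 38 = 8, d_2 = (1490 - 8^2)/46 = 1426/46 = 31, a_2 = floor((38 + 8)/31) = 1.
  m_3 = 31*1 - 8 = 23, d_3 = (1490 - 23^2)/31 = 961/31 = 31, a_3 = floor((38 + 23)/31) = 1.
  m_4 = 31*1 - 23 = 8, d_4 = (1490 - 8^2)/31 = 1426/31 = 46, a_4 = floor((38 + 8)/46) = 1.
  m_5 = 46*1 - 8 = 38, d_5 = (1490 - 38^2)/46 = 46/46 = 1, a_5 = floor((38 + 38)/1) = 76.
  m_6 = 1*76 - 38 = 38, d_6 = (1490 - 38^2)/1 = 46/1 = 46: (m_6, d_6) = (m_1, d_1) = (38, 46), so from here the quotients repeat a_1, ..., a_5; the period length is 5.
So sqrt(1490) = [38; (1, 1, 1, 1, 76)] with period length k = 5.
k is odd, so (p_{k-1}, q_{k-1}) only solves x^2 - 1490y^2 = -1 and the fundamental solution of x^2 - 1490y^2 = 1 is (p_{2k-1}, q_{2k-1}) = (p_9, q_9); compute convergents through index 9, running through the period twice.
Convergents (p_i = a_i*p_{i-1} + p_{i-2}, q_i = a_i*q_{i-1} + q_{i-2} with p_{-2}=0, p_{-1}=1, q_{-2}=1, q_{-1}=0):
  i=0: a_0=38, p_0 = 38*1 + 0 = 38, q_0 = 38*0 + 1 = 1.
  i=1: a_1=1, p_1 = 1*38 + 1 = 39, q_1 = 1*1 + 0 = 1.
  i=2: a_2=1, p_2 = 1*39 + 38 = 77, q_2 = 1*1 + 1 = 2.
  i=3: a_3=1, p_3 = 1*77 + 39 = 116, q_3 = 1*2 + 1 = 3.
  i=4: a_4=1, p_4 = 1*116 + 77 = 193, q_4 = 1*3 + 2 = 5.
  i=5: a_5=76, p_5 = 76*193 + 116 = 14784, q_5 = 76*5 + 3 = 383.
  i=6: a_6=1, p_6 = 1*14784 + 193 = 14977, q_6 = 1*383 + 5 = 388.
  i=7: a_7=1, p_7 = 1*14977 + 14784 = 29761, q_7 = 1*388 + 383 = 771.
  i=8: a_8=1, p_8 = 1*29761 + 14977 = 44738, q_8 = 1*771 + 388 = 1159.
  i=9: a_9=1, p_9 = 1*44738 + 29761 = 74499, q_9 = 1*1159 + 771 = 1930.
Indeed p_4^2 - 1490*q_4^2 = 37249 - 37250 = -1, not +1.
Check: 74499^2 - 1490*1930^2 = 5550101001 - 5550101000 = 1, so (x, y) = (74499, 1930) solves the equation, and by the theorem it is the least positive solution.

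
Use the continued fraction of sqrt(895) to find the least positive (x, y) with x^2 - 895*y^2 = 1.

(x, y) = (359, 12)

First expand sqrt(895) as a continued fraction. With x_i = (sqrt(895) + m_i)/d_i and (m_0, d_0) = (0, 1): a_0 = floor(sqrt(895)) = 29, since 29^2 = 841 <= 895 < 900 = 30^2.
Iterate m_{i+1} = d_i*a_i - m_i, d_{i+1} = (895 - m_{i+1}^2)/d_i, a_{i+1} = floor((a_0 + m_{i+1})/d_{i+1}):
  m_1 = 1*29 - 0 = 29, d_1 = (895 - 29^2)/1 = 54/1 = 54, a_1 = floor((29 + 29)/54) = 1.
  m_2 = 54*1 - 29 = 25, d_2 = (895 - 25^2)/54 = 270/54 = 5, a_2 = floor((29 + 25)/5) = 10.
  m_3 = 5*10 - 25 = 25, d_3 = (895 - 25^2)/5 = 270/5 = 54, a_3 = floor((29 + 25)/54) = 1.
  m_4 = 54*1 - 25 = 29, d_4 = (895 - 29^2)/54 = 54/54 = 1, a_4 = floor((29 + 29)/1) = 58.
  m_5 = 1*58 - 29 = 29, d_5 = (895 - 29^2)/1 = 54/1 = 54: (m_5, d_5) = (m_1, d_1) = (29, 54), so from here the quotients repeat a_1, ..., a_4; the period length is 4.
So sqrt(895) = [29; (1, 10, 1, 58)] with period length k = 4.
k is even, so the fundamental solution of x^2 - 895y^2 = 1 is (p_{k-1}, q_{k-1}) = (p_3, q_3); compute convergents through index 3.
Convergents (p_i = a_i*p_{i-1} + p_{i-2}, q_i = a_i*q_{i-1} + q_{i-2} with p_{-2}=0, p_{-1}=1, q_{-2}=1, q_{-1}=0):
  i=0: a_0=29, p_0 = 29*1 + 0 = 29, q_0 = 29*0 + 1 = 1.
  i=1: a_1=1, p_1 = 1*29 + 1 = 30, q_1 = 1*1 + 0 = 1.
  i=2: a_2=10, p_2 = 10*30 + 29 = 329, q_2 = 10*1 + 1 = 11.
  i=3: a_3=1, p_3 = 1*329 + 30 = 359, q_3 = 1*11 + 1 = 12.
Check: 359^2 - 895*12^2 = 128881 - 128880 = 1, so (x, y) = (359, 12) solves the equation, and by the theorem it is the least positive solution.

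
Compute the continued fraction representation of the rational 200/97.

Run the Euclidean algorithm on 200 and 97; the successive quotients are the partial quotients a_0, a_1, ... (each step inverts the fractional part left over by the previous one):
  200 = 2*97 + 6, so a_0 = 2.
  97 = 16*6 + 1, so a_1 = 16.
  6 = 6*1 + 0, so a_2 = 6.
The remainder reaches 0 after 3 divisions, so the expansion has 3 partial quotients, read off in order.

[2; 16, 6]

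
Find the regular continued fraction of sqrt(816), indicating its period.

[28; (1, 1, 3, 3, 3, 1, 1, 56)]

Write x_i = (sqrt(816) + m_i)/d_i with (m_0, d_0) = (0, 1). a_0 = floor(sqrt(816)) = 28, since 28^2 = 784 <= 816 < 841 = 29^2.
Iterate m_{i+1} = d_i*a_i - m_i, d_{i+1} = (816 - m_{i+1}^2)/d_i, a_{i+1} = floor((a_0 + m_{i+1})/d_{i+1}):
  m_1 = 1*28 - 0 = 28, d_1 = (816 - 28^2)/1 = 32/1 = 32, a_1 = floor((28 + 28)/32) = 1.
  m_2 = 32*1 - 28 = 4, d_2 = (816 - 4^2)/32 = 800/32 = 25, a_2 = floor((28 + 4)/25) = 1.
  m_3 = 25*1 - 4 = 21, d_3 = (816 - 21^2)/25 = 375/25 = 15, a_3 = floor((28 + 21)/15) = 3.
  m_4 = 15*3 - 21 = 24, d_4 = (816 - 24^2)/15 = 240/15 = 16, a_4 = floor((28 + 24)/16) = 3.
  m_5 = 16*3 - 24 = 24, d_5 = (816 - 24^2)/16 = 240/16 = 15, a_5 = floor((28 + 24)/15) = 3.
  m_6 = 15*3 - 24 = 21, d_6 = (816 - 21^2)/15 = 375/15 = 25, a_6 = floor((28 + 21)/25) = 1.
  m_7 = 25*1 - 21 = 4, d_7 = (816 - 4^2)/25 = 800/25 = 32, a_7 = floor((28 + 4)/32) = 1.
  m_8 = 32*1 - 4 = 28, d_8 = (816 - 28^2)/32 = 32/32 = 1, a_8 = floor((28 + 28)/1) = 56.
  m_9 = 1*56 - 28 = 28, d_9 = (816 - 28^2)/1 = 32/1 = 32: (m_9, d_9) = (m_1, d_1) = (28, 32), so from here the quotients repeat a_1, ..., a_8; the period length is 8.
Hence the expansion of sqrt(816) is a_0 = 28 followed by the repeating block 1, 1, 3, 3, 3, 1, 1, 56 (period 8).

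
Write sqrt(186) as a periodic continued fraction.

Write x_i = (sqrt(186) + m_i)/d_i with (m_0, d_0) = (0, 1). a_0 = floor(sqrt(186)) = 13, since 13^2 = 169 <= 186 < 196 = 14^2.
Iterate m_{i+1} = d_i*a_i - m_i, d_{i+1} = (186 - m_{i+1}^2)/d_i, a_{i+1} = floor((a_0 + m_{i+1})/d_{i+1}):
  m_1 = 1*13 - 0 = 13, d_1 = (186 - 13^2)/1 = 17/1 = 17, a_1 = floor((13 + 13)/17) = 1.
  m_2 = 17*1 - 13 = 4, d_2 = (186 - 4^2)/17 = 170/17 = 10, a_2 = floor((13 + 4)/10) = 1.
  m_3 = 10*1 - 4 = 6, d_3 = (186 - 6^2)/10 = 150/10 = 15, a_3 = floor((13 + 6)/15) = 1.
  m_4 = 15*1 - 6 = 9, d_4 = (186 - 9^2)/15 = 105/15 = 7, a_4 = floor((13 + 9)/7) = 3.
  m_5 = 7*3 - 9 = 12, d_5 = (186 - 12^2)/7 = 42/7 = 6, a_5 = floor((13 + 12)/6) = 4.
  m_6 = 6*4 - 12 = 12, d_6 = (186 - 12^2)/6 = 42/6 = 7, a_6 = floor((13 + 12)/7) = 3.
  m_7 = 7*3 - 12 = 9, d_7 = (186 - 9^2)/7 = 105/7 = 15, a_7 = floor((13 + 9)/15) = 1.
  m_8 = 15*1 - 9 = 6, d_8 = (186 - 6^2)/15 = 150/15 = 10, a_8 = floor((13 + 6)/10) = 1.
  m_9 = 10*1 - 6 = 4, d_9 = (186 - 4^2)/10 = 170/10 = 17, a_9 = floor((13 + 4)/17) = 1.
  m_10 = 17*1 - 4 = 13, d_10 = (186 - 13^2)/17 = 17/17 = 1, a_10 = floor((13 + 13)/1) = 26.
  m_11 = 1*26 - 13 = 13, d_11 = (186 - 13^2)/1 = 17/1 = 17: (m_11, d_11) = (m_1, d_1) = (13, 17), so from here the quotients repeat a_1, ..., a_10; the period length is 10.
Hence the expansion of sqrt(186) is a_0 = 13 followed by the repeating block 1, 1, 1, 3, 4, 3, 1, 1, 1, 26 (period 10).

[13; (1, 1, 1, 3, 4, 3, 1, 1, 1, 26)]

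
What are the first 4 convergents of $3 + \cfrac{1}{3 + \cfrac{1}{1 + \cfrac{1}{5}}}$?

3/1, 10/3, 13/4, 75/23

Using the convergent recurrence p_i = a_i*p_{i-1} + p_{i-2}, q_i = a_i*q_{i-1} + q_{i-2} with p_{-2}=0, p_{-1}=1, q_{-2}=1, q_{-1}=0:
  i=0: a_0=3, p_0 = 3*1 + 0 = 3, q_0 = 3*0 + 1 = 1.
  i=1: a_1=3, p_1 = 3*3 + 1 = 10, q_1 = 3*1 + 0 = 3.
  i=2: a_2=1, p_2 = 1*10 + 3 = 13, q_2 = 1*3 + 1 = 4.
  i=3: a_3=5, p_3 = 5*13 + 10 = 75, q_3 = 5*4 + 3 = 23.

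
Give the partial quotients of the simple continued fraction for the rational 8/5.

Run the Euclidean algorithm on 8 and 5; the successive quotients are the partial quotients a_0, a_1, ... (each step inverts the fractional part left over by the previous one):
  8 = 1*5 + 3, so a_0 = 1.
  5 = 1*3 + 2, so a_1 = 1.
  3 = 1*2 + 1, so a_2 = 1.
  2 = 2*1 + 0, so a_3 = 2.
The remainder reaches 0 after 4 divisions, so the expansion has 4 partial quotients, read off in order.

[1; 1, 1, 2]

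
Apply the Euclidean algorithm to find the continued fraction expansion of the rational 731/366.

[1; 1, 365]

Run the Euclidean algorithm on 731 and 366; the successive quotients are the partial quotients a_0, a_1, ... (each step inverts the fractional part left over by the previous one):
  731 = 1*366 + 365, so a_0 = 1.
  366 = 1*365 + 1, so a_1 = 1.
  365 = 365*1 + 0, so a_2 = 365.
The remainder reaches 0 after 3 divisions, so the expansion has 3 partial quotients, read off in order.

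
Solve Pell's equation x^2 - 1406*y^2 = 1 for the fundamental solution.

First expand sqrt(1406) as a continued fraction. With x_i = (sqrt(1406) + m_i)/d_i and (m_0, d_0) = (0, 1): a_0 = floor(sqrt(1406)) = 37, since 37^2 = 1369 <= 1406 < 1444 = 38^2.
Iterate m_{i+1} = d_i*a_i - m_i, d_{i+1} = (1406 - m_{i+1}^2)/d_i, a_{i+1} = floor((a_0 + m_{i+1})/d_{i+1}):
  m_1 = 1*37 - 0 = 37, d_1 = (1406 - 37^2)/1 = 37/1 = 37, a_1 = floor((37 + 37)/37) = 2.
  m_2 = 37*2 - 37 = 37, d_2 = (1406 - 37^2)/37 = 37/37 = 1, a_2 = floor((37 + 37)/1) = 74.
  m_3 = 1*74 - 37 = 37, d_3 = (1406 - 37^2)/1 = 37/1 = 37: (m_3, d_3) = (m_1, d_1) = (37, 37), so from here the quotients repeat a_1, a_2; the period length is 2.
So sqrt(1406) = [37; (2, 74)] with period length k = 2.
k is even, so the fundamental solution of x^2 - 1406y^2 = 1 is (p_{k-1}, q_{k-1}) = (p_1, q_1); compute convergents through index 1.
Convergents (p_i = a_i*p_{i-1} + p_{i-2}, q_i = a_i*q_{i-1} + q_{i-2} with p_{-2}=0, p_{-1}=1, q_{-2}=1, q_{-1}=0):
  i=0: a_0=37, p_0 = 37*1 + 0 = 37, q_0 = 37*0 + 1 = 1.
  i=1: a_1=2, p_1 = 2*37 + 1 = 75, q_1 = 2*1 + 0 = 2.
Check: 75^2 - 1406*2^2 = 5625 - 5624 = 1, so (x, y) = (75, 2) solves the equation, and by the theorem it is the least positive solution.

(x, y) = (75, 2)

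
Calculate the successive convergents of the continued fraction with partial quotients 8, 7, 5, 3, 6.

8/1, 57/7, 293/36, 936/115, 5909/726

Using the convergent recurrence p_i = a_i*p_{i-1} + p_{i-2}, q_i = a_i*q_{i-1} + q_{i-2} with p_{-2}=0, p_{-1}=1, q_{-2}=1, q_{-1}=0:
  i=0: a_0=8, p_0 = 8*1 + 0 = 8, q_0 = 8*0 + 1 = 1.
  i=1: a_1=7, p_1 = 7*8 + 1 = 57, q_1 = 7*1 + 0 = 7.
  i=2: a_2=5, p_2 = 5*57 + 8 = 293, q_2 = 5*7 + 1 = 36.
  i=3: a_3=3, p_3 = 3*293 + 57 = 936, q_3 = 3*36 + 7 = 115.
  i=4: a_4=6, p_4 = 6*936 + 293 = 5909, q_4 = 6*115 + 36 = 726.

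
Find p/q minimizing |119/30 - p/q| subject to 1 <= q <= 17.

67/17

Expand x = 119/30 as a continued fraction with the Euclidean algorithm:
  119 = 3*30 + 29, so a_0 = 3.
  30 = 1*29 + 1, so a_1 = 1.
  29 = 29*1 + 0, so a_2 = 29.
so x = [3; 1, 29].
Convergents (p_i = a_i*p_{i-1} + p_{i-2}, q_i = a_i*q_{i-1} + q_{i-2} with p_{-2}=0, p_{-1}=1, q_{-2}=1, q_{-1}=0), until the denominator exceeds 17:
  i=0: a_0=3, p_0 = 3*1 + 0 = 3, q_0 = 3*0 + 1 = 1.
  i=1: a_1=1, p_1 = 1*3 + 1 = 4, q_1 = 1*1 + 0 = 1.
  i=2: a_2=29, p_2 = 29*4 + 3 = 119, q_2 = 29*1 + 1 = 30.
q_2 = 30 > 17, so the last convergent with denominator <= 17 is p_1/q_1 = 4/1.
The closest fraction with denominator <= 17 is either p_1/q_1 or the intermediate fraction (k*p_1 + p_0)/(k*q_1 + q_0) with the largest k >= 1 whose denominator stays <= 17; these approach x as k grows, and every other convergent or intermediate fraction in range is farther away.
Largest k: floor((17 - q_0)/q_1) = floor((17 - 1)/1) = 16.
That gives (16*4 + 3)/(16*1 + 1) = 67/17.
Compare the errors: |x - 4/1| = |119*1 - 4*30|/(30*1) = 1/30, and |x - 67/17| = |119*17 - 67*30|/(30*17) = 13/510.
Cross-multiplying, 13*30 = 390 < 510 = 1*510, so 13/510 is smaller: the intermediate fraction 67/17 is closer to x than 4/1.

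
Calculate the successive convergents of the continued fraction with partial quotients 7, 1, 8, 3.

7/1, 8/1, 71/9, 221/28

Using the convergent recurrence p_i = a_i*p_{i-1} + p_{i-2}, q_i = a_i*q_{i-1} + q_{i-2} with p_{-2}=0, p_{-1}=1, q_{-2}=1, q_{-1}=0:
  i=0: a_0=7, p_0 = 7*1 + 0 = 7, q_0 = 7*0 + 1 = 1.
  i=1: a_1=1, p_1 = 1*7 + 1 = 8, q_1 = 1*1 + 0 = 1.
  i=2: a_2=8, p_2 = 8*8 + 7 = 71, q_2 = 8*1 + 1 = 9.
  i=3: a_3=3, p_3 = 3*71 + 8 = 221, q_3 = 3*9 + 1 = 28.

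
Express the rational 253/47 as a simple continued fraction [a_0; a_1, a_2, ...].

Run the Euclidean algorithm on 253 and 47; the successive quotients are the partial quotients a_0, a_1, ... (each step inverts the fractional part left over by the previous one):
  253 = 5*47 + 18, so a_0 = 5.
  47 = 2*18 + 11, so a_1 = 2.
  18 = 1*11 + 7, so a_2 = 1.
  11 = 1*7 + 4, so a_3 = 1.
  7 = 1*4 + 3, so a_4 = 1.
  4 = 1*3 + 1, so a_5 = 1.
  3 = 3*1 + 0, so a_6 = 3.
The remainder reaches 0 after 7 divisions, so the expansion has 7 partial quotients, read off in order.

[5; 2, 1, 1, 1, 1, 3]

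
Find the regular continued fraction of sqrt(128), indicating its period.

[11; (3, 5, 3, 22)]

Write x_i = (sqrt(128) + m_i)/d_i with (m_0, d_0) = (0, 1). a_0 = floor(sqrt(128)) = 11, since 11^2 = 121 <= 128 < 144 = 12^2.
Iterate m_{i+1} = d_i*a_i - m_i, d_{i+1} = (128 - m_{i+1}^2)/d_i, a_{i+1} = floor((a_0 + m_{i+1})/d_{i+1}):
  m_1 = 1*11 - 0 = 11, d_1 = (128 - 11^2)/1 = 7/1 = 7, a_1 = floor((11 + 11)/7) = 3.
  m_2 = 7*3 - 11 = 10, d_2 = (128 - 10^2)/7 = 28/7 = 4, a_2 = floor((11 + 10)/4) = 5.
  m_3 = 4*5 - 10 = 10, d_3 = (128 - 10^2)/4 = 28/4 = 7, a_3 = floor((11 + 10)/7) = 3.
  m_4 = 7*3 - 10 = 11, d_4 = (128 - 11^2)/7 = 7/7 = 1, a_4 = floor((11 + 11)/1) = 22.
  m_5 = 1*22 - 11 = 11, d_5 = (128 - 11^2)/1 = 7/1 = 7: (m_5, d_5) = (m_1, d_1) = (11, 7), so from here the quotients repeat a_1, ..., a_4; the period length is 4.
Hence the expansion of sqrt(128) is a_0 = 11 followed by the repeating block 3, 5, 3, 22 (period 4).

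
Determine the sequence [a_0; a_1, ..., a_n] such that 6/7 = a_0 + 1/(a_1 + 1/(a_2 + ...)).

[0; 1, 6]

Run the Euclidean algorithm on 6 and 7; the successive quotients are the partial quotients a_0, a_1, ... (each step inverts the fractional part left over by the previous one):
  6 = 0*7 + 6, so a_0 = 0.
  7 = 1*6 + 1, so a_1 = 1.
  6 = 6*1 + 0, so a_2 = 6.
The remainder reaches 0 after 3 divisions, so the expansion has 3 partial quotients, read off in order.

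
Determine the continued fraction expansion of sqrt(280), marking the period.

Write x_i = (sqrt(280) + m_i)/d_i with (m_0, d_0) = (0, 1). a_0 = floor(sqrt(280)) = 16, since 16^2 = 256 <= 280 < 289 = 17^2.
Iterate m_{i+1} = d_i*a_i - m_i, d_{i+1} = (280 - m_{i+1}^2)/d_i, a_{i+1} = floor((a_0 + m_{i+1})/d_{i+1}):
  m_1 = 1*16 - 0 = 16, d_1 = (280 - 16^2)/1 = 24/1 = 24, a_1 = floor((16 + 16)/24) = 1.
  m_2 = 24*1 - 16 = 8, d_2 = (280 - 8^2)/24 = 216/24 = 9, a_2 = floor((16 + 8)/9) = 2.
  m_3 = 9*2 - 8 = 10, d_3 = (280 - 10^2)/9 = 180/9 = 20, a_3 = floor((16 + 10)/20) = 1.
  m_4 = 20*1 - 10 = 10, d_4 = (280 - 10^2)/20 = 180/20 = 9, a_4 = floor((16 + 10)/9) = 2.
  m_5 = 9*2 - 10 = 8, d_5 = (280 - 8^2)/9 = 216/9 = 24, a_5 = floor((16 + 8)/24) = 1.
  m_6 = 24*1 - 8 = 16, d_6 = (280 - 16^2)/24 = 24/24 = 1, a_6 = floor((16 + 16)/1) = 32.
  m_7 = 1*32 - 16 = 16, d_7 = (280 - 16^2)/1 = 24/1 = 24: (m_7, d_7) = (m_1, d_1) = (16, 24), so from here the quotients repeat a_1, ..., a_6; the period length is 6.
Hence the expansion of sqrt(280) is a_0 = 16 followed by the repeating block 1, 2, 1, 2, 1, 32 (period 6).

[16; (1, 2, 1, 2, 1, 32)]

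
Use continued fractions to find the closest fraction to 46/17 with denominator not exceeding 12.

Expand x = 46/17 as a continued fraction with the Euclidean algorithm:
  46 = 2*17 + 12, so a_0 = 2.
  17 = 1*12 + 5, so a_1 = 1.
  12 = 2*5 + 2, so a_2 = 2.
  5 = 2*2 + 1, so a_3 = 2.
  2 = 2*1 + 0, so a_4 = 2.
so x = [2; 1, 2, 2, 2].
Convergents (p_i = a_i*p_{i-1} + p_{i-2}, q_i = a_i*q_{i-1} + q_{i-2} with p_{-2}=0, p_{-1}=1, q_{-2}=1, q_{-1}=0), until the denominator exceeds 12:
  i=0: a_0=2, p_0 = 2*1 + 0 = 2, q_0 = 2*0 + 1 = 1.
  i=1: a_1=1, p_1 = 1*2 + 1 = 3, q_1 = 1*1 + 0 = 1.
  i=2: a_2=2, p_2 = 2*3 + 2 = 8, q_2 = 2*1 + 1 = 3.
  i=3: a_3=2, p_3 = 2*8 + 3 = 19, q_3 = 2*3 + 1 = 7.
  i=4: a_4=2, p_4 = 2*19 + 8 = 46, q_4 = 2*7 + 3 = 17.
q_4 = 17 > 12, so the last convergent with denominator <= 12 is p_3/q_3 = 19/7.
The closest fraction with denominator <= 12 is either p_3/q_3 or the intermediate fraction (k*p_3 + p_2)/(k*q_3 + q_2) with the largest k >= 1 whose denominator stays <= 12; these approach x as k grows, and every other convergent or intermediate fraction in range is farther away.
Largest k: floor((12 - q_2)/q_3) = floor((12 - 3)/7) = 1.
That gives (1*19 + 8)/(1*7 + 3) = 27/10.
Compare the errors: |x - 19/7| = |46*7 - 19*17|/(17*7) = 1/119, and |x - 27/10| = |46*10 - 27*17|/(17*10) = 1/170.
Cross-multiplying, 1*119 = 119 < 170 = 1*170, so 1/170 is smaller: the intermediate fraction 27/10 is closer to x than 19/7.

27/10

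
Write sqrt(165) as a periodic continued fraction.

Write x_i = (sqrt(165) + m_i)/d_i with (m_0, d_0) = (0, 1). a_0 = floor(sqrt(165)) = 12, since 12^2 = 144 <= 165 < 169 = 13^2.
Iterate m_{i+1} = d_i*a_i - m_i, d_{i+1} = (165 - m_{i+1}^2)/d_i, a_{i+1} = floor((a_0 + m_{i+1})/d_{i+1}):
  m_1 = 1*12 - 0 = 12, d_1 = (165 - 12^2)/1 = 21/1 = 21, a_1 = floor((12 + 12)/21) = 1.
  m_2 = 21*1 - 12 = 9, d_2 = (165 - 9^2)/21 = 84/21 = 4, a_2 = floor((12 + 9)/4) = 5.
  m_3 = 4*5 - 9 = 11, d_3 = (165 - 11^2)/4 = 44/4 = 11, a_3 = floor((12 + 11)/11) = 2.
  m_4 = 11*2 - 11 = 11, d_4 = (165 - 11^2)/11 = 44/11 = 4, a_4 = floor((12 + 11)/4) = 5.
  m_5 = 4*5 - 11 = 9, d_5 = (165 - 9^2)/4 = 84/4 = 21, a_5 = floor((12 + 9)/21) = 1.
  m_6 = 21*1 - 9 = 12, d_6 = (165 - 12^2)/21 = 21/21 = 1, a_6 = floor((12 + 12)/1) = 24.
  m_7 = 1*24 - 12 = 12, d_7 = (165 - 12^2)/1 = 21/1 = 21: (m_7, d_7) = (m_1, d_1) = (12, 21), so from here the quotients repeat a_1, ..., a_6; the period length is 6.
Hence the expansion of sqrt(165) is a_0 = 12 followed by the repeating block 1, 5, 2, 5, 1, 24 (period 6).

[12; (1, 5, 2, 5, 1, 24)]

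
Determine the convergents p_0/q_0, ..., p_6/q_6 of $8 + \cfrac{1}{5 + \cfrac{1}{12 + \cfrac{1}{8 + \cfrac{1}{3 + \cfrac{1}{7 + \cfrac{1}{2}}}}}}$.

8/1, 41/5, 500/61, 4041/493, 12623/1540, 92402/11273, 197427/24086

Using the convergent recurrence p_i = a_i*p_{i-1} + p_{i-2}, q_i = a_i*q_{i-1} + q_{i-2} with p_{-2}=0, p_{-1}=1, q_{-2}=1, q_{-1}=0:
  i=0: a_0=8, p_0 = 8*1 + 0 = 8, q_0 = 8*0 + 1 = 1.
  i=1: a_1=5, p_1 = 5*8 + 1 = 41, q_1 = 5*1 + 0 = 5.
  i=2: a_2=12, p_2 = 12*41 + 8 = 500, q_2 = 12*5 + 1 = 61.
  i=3: a_3=8, p_3 = 8*500 + 41 = 4041, q_3 = 8*61 + 5 = 493.
  i=4: a_4=3, p_4 = 3*4041 + 500 = 12623, q_4 = 3*493 + 61 = 1540.
  i=5: a_5=7, p_5 = 7*12623 + 4041 = 92402, q_5 = 7*1540 + 493 = 11273.
  i=6: a_6=2, p_6 = 2*92402 + 12623 = 197427, q_6 = 2*11273 + 1540 = 24086.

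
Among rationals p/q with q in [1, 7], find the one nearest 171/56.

Expand x = 171/56 as a continued fraction with the Euclidean algorithm:
  171 = 3*56 + 3, so a_0 = 3.
  56 = 18*3 + 2, so a_1 = 18.
  3 = 1*2 + 1, so a_2 = 1.
  2 = 2*1 + 0, so a_3 = 2.
so x = [3; 18, 1, 2].
Convergents (p_i = a_i*p_{i-1} + p_{i-2}, q_i = a_i*q_{i-1} + q_{i-2} with p_{-2}=0, p_{-1}=1, q_{-2}=1, q_{-1}=0), until the denominator exceeds 7:
  i=0: a_0=3, p_0 = 3*1 + 0 = 3, q_0 = 3*0 + 1 = 1.
  i=1: a_1=18, p_1 = 18*3 + 1 = 55, q_1 = 18*1 + 0 = 18.
q_1 = 18 > 7, so the last convergent with denominator <= 7 is p_0/q_0 = 3/1.
The closest fraction with denominator <= 7 is either p_0/q_0 or the intermediate fraction (k*p_0 + p_{-1})/(k*q_0 + q_{-1}) with the largest k >= 1 whose denominator stays <= 7; these approach x as k grows, and every other convergent or intermediate fraction in range is farther away.
Largest k: floor((7 - q_{-1})/q_0) = floor((7 - 0)/1) = 7 (using the seeds p_{-1} = 1, q_{-1} = 0).
That gives (7*3 + 1)/(7*1 + 0) = 22/7.
Compare the errors: |x - 3/1| = |171*1 - 3*56|/(56*1) = 3/56, and |x - 22/7| = |171*7 - 22*56|/(56*7) = 35/392.
Cross-multiplying, 3*392 = 1176 < 1960 = 35*56, so 3/56 is smaller: the convergent 3/1 is closer to x than 22/7.

3/1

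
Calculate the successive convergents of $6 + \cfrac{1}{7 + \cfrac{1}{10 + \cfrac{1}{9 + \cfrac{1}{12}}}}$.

Using the convergent recurrence p_i = a_i*p_{i-1} + p_{i-2}, q_i = a_i*q_{i-1} + q_{i-2} with p_{-2}=0, p_{-1}=1, q_{-2}=1, q_{-1}=0:
  i=0: a_0=6, p_0 = 6*1 + 0 = 6, q_0 = 6*0 + 1 = 1.
  i=1: a_1=7, p_1 = 7*6 + 1 = 43, q_1 = 7*1 + 0 = 7.
  i=2: a_2=10, p_2 = 10*43 + 6 = 436, q_2 = 10*7 + 1 = 71.
  i=3: a_3=9, p_3 = 9*436 + 43 = 3967, q_3 = 9*71 + 7 = 646.
  i=4: a_4=12, p_4 = 12*3967 + 436 = 48040, q_4 = 12*646 + 71 = 7823.

6/1, 43/7, 436/71, 3967/646, 48040/7823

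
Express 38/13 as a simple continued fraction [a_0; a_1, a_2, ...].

Run the Euclidean algorithm on 38 and 13; the successive quotients are the partial quotients a_0, a_1, ... (each step inverts the fractional part left over by the previous one):
  38 = 2*13 + 12, so a_0 = 2.
  13 = 1*12 + 1, so a_1 = 1.
  12 = 12*1 + 0, so a_2 = 12.
The remainder reaches 0 after 3 divisions, so the expansion has 3 partial quotients, read off in order.

[2; 1, 12]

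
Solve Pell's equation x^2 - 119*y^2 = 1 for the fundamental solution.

First expand sqrt(119) as a continued fraction. With x_i = (sqrt(119) + m_i)/d_i and (m_0, d_0) = (0, 1): a_0 = floor(sqrt(119)) = 10, since 10^2 = 100 <= 119 < 121 = 11^2.
Iterate m_{i+1} = d_i*a_i - m_i, d_{i+1} = (119 - m_{i+1}^2)/d_i, a_{i+1} = floor((a_0 + m_{i+1})/d_{i+1}):
  m_1 = 1*10 - 0 = 10, d_1 = (119 - 10^2)/1 = 19/1 = 19, a_1 = floor((10 + 10)/19) = 1.
  m_2 = 19*1 - 10 = 9, d_2 = (119 - 9^2)/19 = 38/19 = 2, a_2 = floor((10 + 9)/2) = 9.
  m_3 = 2*9 - 9 = 9, d_3 = (119 - 9^2)/2 = 38/2 = 19, a_3 = floor((10 + 9)/19) = 1.
  m_4 = 19*1 - 9 = 10, d_4 = (119 - 10^2)/19 = 19/19 = 1, a_4 = floor((10 + 10)/1) = 20.
  m_5 = 1*20 - 10 = 10, d_5 = (119 - 10^2)/1 = 19/1 = 19: (m_5, d_5) = (m_1, d_1) = (10, 19), so from here the quotients repeat a_1, ..., a_4; the period length is 4.
So sqrt(119) = [10; (1, 9, 1, 20)] with period length k = 4.
k is even, so the fundamental solution of x^2 - 119y^2 = 1 is (p_{k-1}, q_{k-1}) = (p_3, q_3); compute convergents through index 3.
Convergents (p_i = a_i*p_{i-1} + p_{i-2}, q_i = a_i*q_{i-1} + q_{i-2} with p_{-2}=0, p_{-1}=1, q_{-2}=1, q_{-1}=0):
  i=0: a_0=10, p_0 = 10*1 + 0 = 10, q_0 = 10*0 + 1 = 1.
  i=1: a_1=1, p_1 = 1*10 + 1 = 11, q_1 = 1*1 + 0 = 1.
  i=2: a_2=9, p_2 = 9*11 + 10 = 109, q_2 = 9*1 + 1 = 10.
  i=3: a_3=1, p_3 = 1*109 + 11 = 120, q_3 = 1*10 + 1 = 11.
Check: 120^2 - 119*11^2 = 14400 - 14399 = 1, so (x, y) = (120, 11) solves the equation, and by the theorem it is the least positive solution.

(x, y) = (120, 11)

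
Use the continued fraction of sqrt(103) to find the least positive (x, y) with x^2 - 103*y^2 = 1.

(x, y) = (227528, 22419)

First expand sqrt(103) as a continued fraction. With x_i = (sqrt(103) + m_i)/d_i and (m_0, d_0) = (0, 1): a_0 = floor(sqrt(103)) = 10, since 10^2 = 100 <= 103 < 121 = 11^2.
Iterate m_{i+1} = d_i*a_i - m_i, d_{i+1} = (103 - m_{i+1}^2)/d_i, a_{i+1} = floor((a_0 + m_{i+1})/d_{i+1}):
  m_1 = 1*10 - 0 = 10, d_1 = (103 - 10^2)/1 = 3/1 = 3, a_1 = floor((10 + 10)/3) = 6.
  m_2 = 3*6 - 10 = 8, d_2 = (103 - 8^2)/3 = 39/3 = 13, a_2 = floor((10 + 8)/13) = 1.
  m_3 = 13*1 - 8 = 5, d_3 = (103 - 5^2)/13 = 78/13 = 6, a_3 = floor((10 + 5)/6) = 2.
  m_4 = 6*2 - 5 = 7, d_4 = (103 - 7^2)/6 = 54/6 = 9, a_4 = floor((10 + 7)/9) = 1.
  m_5 = 9*1 - 7 = 2, d_5 = (103 - 2^2)/9 = 99/9 = 11, a_5 = floor((10 + 2)/11) = 1.
  m_6 = 11*1 - 2 = 9, d_6 = (103 - 9^2)/11 = 22/11 = 2, a_6 = floor((10 + 9)/2) = 9.
  m_7 = 2*9 - 9 = 9, d_7 = (103 - 9^2)/2 = 22/2 = 11, a_7 = floor((10 + 9)/11) = 1.
  m_8 = 11*1 - 9 = 2, d_8 = (103 - 2^2)/11 = 99/11 = 9, a_8 = floor((10 + 2)/9) = 1.
  m_9 = 9*1 - 2 = 7, d_9 = (103 - 7^2)/9 = 54/9 = 6, a_9 = floor((10 + 7)/6) = 2.
  m_10 = 6*2 - 7 = 5, d_10 = (103 - 5^2)/6 = 78/6 = 13, a_10 = floor((10 + 5)/13) = 1.
  m_11 = 13*1 - 5 = 8, d_11 = (103 - 8^2)/13 = 39/13 = 3, a_11 = floor((10 + 8)/3) = 6.
  m_12 = 3*6 - 8 = 10, d_12 = (103 - 10^2)/3 = 3/3 = 1, a_12 = floor((10 + 10)/1) = 20.
  m_13 = 1*20 - 10 = 10, d_13 = (103 - 10^2)/1 = 3/1 = 3: (m_13, d_13) = (m_1, d_1) = (10, 3), so from here the quotients repeat a_1, ..., a_12; the period length is 12.
So sqrt(103) = [10; (6, 1, 2, 1, 1, 9, 1, 1, 2, 1, 6, 20)] with period length k = 12.
k is even, so the fundamental solution of x^2 - 103y^2 = 1 is (p_{k-1}, q_{k-1}) = (p_11, q_11); compute convergents through index 11.
Convergents (p_i = a_i*p_{i-1} + p_{i-2}, q_i = a_i*q_{i-1} + q_{i-2} with p_{-2}=0, p_{-1}=1, q_{-2}=1, q_{-1}=0):
  i=0: a_0=10, p_0 = 10*1 + 0 = 10, q_0 = 10*0 + 1 = 1.
  i=1: a_1=6, p_1 = 6*10 + 1 = 61, q_1 = 6*1 + 0 = 6.
  i=2: a_2=1, p_2 = 1*61 + 10 = 71, q_2 = 1*6 + 1 = 7.
  i=3: a_3=2, p_3 = 2*71 + 61 = 203, q_3 = 2*7 + 6 = 20.
  i=4: a_4=1, p_4 = 1*203 + 71 = 274, q_4 = 1*20 + 7 = 27.
  i=5: a_5=1, p_5 = 1*274 + 203 = 477, q_5 = 1*27 + 20 = 47.
  i=6: a_6=9, p_6 = 9*477 + 274 = 4567, q_6 = 9*47 + 27 = 450.
  i=7: a_7=1, p_7 = 1*4567 + 477 = 5044, q_7 = 1*450 + 47 = 497.
  i=8: a_8=1, p_8 = 1*5044 + 4567 = 9611, q_8 = 1*497 + 450 = 947.
  i=9: a_9=2, p_9 = 2*9611 + 5044 = 24266, q_9 = 2*947 + 497 = 2391.
  i=10: a_10=1, p_10 = 1*24266 + 9611 = 33877, q_10 = 1*2391 + 947 = 3338.
  i=11: a_11=6, p_11 = 6*33877 + 24266 = 227528, q_11 = 6*3338 + 2391 = 22419.
Check: 227528^2 - 103*22419^2 = 51768990784 - 51768990783 = 1, so (x, y) = (227528, 22419) solves the equation, and by the theorem it is the least positive solution.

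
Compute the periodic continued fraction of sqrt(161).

[12; (1, 2, 4, 1, 2, 1, 4, 2, 1, 24)]

Write x_i = (sqrt(161) + m_i)/d_i with (m_0, d_0) = (0, 1). a_0 = floor(sqrt(161)) = 12, since 12^2 = 144 <= 161 < 169 = 13^2.
Iterate m_{i+1} = d_i*a_i - m_i, d_{i+1} = (161 - m_{i+1}^2)/d_i, a_{i+1} = floor((a_0 + m_{i+1})/d_{i+1}):
  m_1 = 1*12 - 0 = 12, d_1 = (161 - 12^2)/1 = 17/1 = 17, a_1 = floor((12 + 12)/17) = 1.
  m_2 = 17*1 - 12 = 5, d_2 = (161 - 5^2)/17 = 136/17 = 8, a_2 = floor((12 + 5)/8) = 2.
  m_3 = 8*2 - 5 = 11, d_3 = (161 - 11^2)/8 = 40/8 = 5, a_3 = floor((12 + 11)/5) = 4.
  m_4 = 5*4 - 11 = 9, d_4 = (161 - 9^2)/5 = 80/5 = 16, a_4 = floor((12 + 9)/16) = 1.
  m_5 = 16*1 - 9 = 7, d_5 = (161 - 7^2)/16 = 112/16 = 7, a_5 = floor((12 + 7)/7) = 2.
  m_6 = 7*2 - 7 = 7, d_6 = (161 - 7^2)/7 = 112/7 = 16, a_6 = floor((12 + 7)/16) = 1.
  m_7 = 16*1 - 7 = 9, d_7 = (161 - 9^2)/16 = 80/16 = 5, a_7 = floor((12 + 9)/5) = 4.
  m_8 = 5*4 - 9 = 11, d_8 = (161 - 11^2)/5 = 40/5 = 8, a_8 = floor((12 + 11)/8) = 2.
  m_9 = 8*2 - 11 = 5, d_9 = (161 - 5^2)/8 = 136/8 = 17, a_9 = floor((12 + 5)/17) = 1.
  m_10 = 17*1 - 5 = 12, d_10 = (161 - 12^2)/17 = 17/17 = 1, a_10 = floor((12 + 12)/1) = 24.
  m_11 = 1*24 - 12 = 12, d_11 = (161 - 12^2)/1 = 17/1 = 17: (m_11, d_11) = (m_1, d_1) = (12, 17), so from here the quotients repeat a_1, ..., a_10; the period length is 10.
Hence the expansion of sqrt(161) is a_0 = 12 followed by the repeating block 1, 2, 4, 1, 2, 1, 4, 2, 1, 24 (period 10).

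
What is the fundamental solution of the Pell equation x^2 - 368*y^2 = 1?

First expand sqrt(368) as a continued fraction. With x_i = (sqrt(368) + m_i)/d_i and (m_0, d_0) = (0, 1): a_0 = floor(sqrt(368)) = 19, since 19^2 = 361 <= 368 < 400 = 20^2.
Iterate m_{i+1} = d_i*a_i - m_i, d_{i+1} = (368 - m_{i+1}^2)/d_i, a_{i+1} = floor((a_0 + m_{i+1})/d_{i+1}):
  m_1 = 1*19 - 0 = 19, d_1 = (368 - 19^2)/1 = 7/1 = 7, a_1 = floor((19 + 19)/7) = 5.
  m_2 = 7*5 - 19 = 16, d_2 = (368 - 16^2)/7 = 112/7 = 16, a_2 = floor((19 + 16)/16) = 2.
  m_3 = 16*2 - 16 = 16, d_3 = (368 - 16^2)/16 = 112/16 = 7, a_3 = floor((19 + 16)/7) = 5.
  m_4 = 7*5 - 16 = 19, d_4 = (368 - 19^2)/7 = 7/7 = 1, a_4 = floor((19 + 19)/1) = 38.
  m_5 = 1*38 - 19 = 19, d_5 = (368 - 19^2)/1 = 7/1 = 7: (m_5, d_5) = (m_1, d_1) = (19, 7), so from here the quotients repeat a_1, ..., a_4; the period length is 4.
So sqrt(368) = [19; (5, 2, 5, 38)] with period length k = 4.
k is even, so the fundamental solution of x^2 - 368y^2 = 1 is (p_{k-1}, q_{k-1}) = (p_3, q_3); compute convergents through index 3.
Convergents (p_i = a_i*p_{i-1} + p_{i-2}, q_i = a_i*q_{i-1} + q_{i-2} with p_{-2}=0, p_{-1}=1, q_{-2}=1, q_{-1}=0):
  i=0: a_0=19, p_0 = 19*1 + 0 = 19, q_0 = 19*0 + 1 = 1.
  i=1: a_1=5, p_1 = 5*19 + 1 = 96, q_1 = 5*1 + 0 = 5.
  i=2: a_2=2, p_2 = 2*96 + 19 = 211, q_2 = 2*5 + 1 = 11.
  i=3: a_3=5, p_3 = 5*211 + 96 = 1151, q_3 = 5*11 + 5 = 60.
Check: 1151^2 - 368*60^2 = 1324801 - 1324800 = 1, so (x, y) = (1151, 60) solves the equation, and by the theorem it is the least positive solution.

(x, y) = (1151, 60)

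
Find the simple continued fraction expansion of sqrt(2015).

Write x_i = (sqrt(2015) + m_i)/d_i with (m_0, d_0) = (0, 1). a_0 = floor(sqrt(2015)) = 44, since 44^2 = 1936 <= 2015 < 2025 = 45^2.
Iterate m_{i+1} = d_i*a_i - m_i, d_{i+1} = (2015 - m_{i+1}^2)/d_i, a_{i+1} = floor((a_0 + m_{i+1})/d_{i+1}):
  m_1 = 1*44 - 0 = 44, d_1 = (2015 - 44^2)/1 = 79/1 = 79, a_1 = floor((44 + 44)/79) = 1.
  m_2 = 79*1 - 44 = 35, d_2 = (2015 - 35^2)/79 = 790/79 = 10, a_2 = floor((44 + 35)/10) = 7.
  m_3 = 10*7 - 35 = 35, d_3 = (2015 - 35^2)/10 = 790/10 = 79, a_3 = floor((44 + 35)/79) = 1.
  m_4 = 79*1 - 35 = 44, d_4 = (2015 - 44^2)/79 = 79/79 = 1, a_4 = floor((44 + 44)/1) = 88.
  m_5 = 1*88 - 44 = 44, d_5 = (2015 - 44^2)/1 = 79/1 = 79: (m_5, d_5) = (m_1, d_1) = (44, 79), so from here the quotients repeat a_1, ..., a_4; the period length is 4.
Hence the expansion of sqrt(2015) is a_0 = 44 followed by the repeating block 1, 7, 1, 88 (period 4).

[44; (1, 7, 1, 88)]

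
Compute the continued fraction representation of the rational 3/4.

Run the Euclidean algorithm on 3 and 4; the successive quotients are the partial quotients a_0, a_1, ... (each step inverts the fractional part left over by the previous one):
  3 = 0*4 + 3, so a_0 = 0.
  4 = 1*3 + 1, so a_1 = 1.
  3 = 3*1 + 0, so a_2 = 3.
The remainder reaches 0 after 3 divisions, so the expansion has 3 partial quotients, read off in order.

[0; 1, 3]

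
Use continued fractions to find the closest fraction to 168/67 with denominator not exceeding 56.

Expand x = 168/67 as a continued fraction with the Euclidean algorithm:
  168 = 2*67 + 34, so a_0 = 2.
  67 = 1*34 + 33, so a_1 = 1.
  34 = 1*33 + 1, so a_2 = 1.
  33 = 33*1 + 0, so a_3 = 33.
so x = [2; 1, 1, 33].
Convergents (p_i = a_i*p_{i-1} + p_{i-2}, q_i = a_i*q_{i-1} + q_{i-2} with p_{-2}=0, p_{-1}=1, q_{-2}=1, q_{-1}=0), until the denominator exceeds 56:
  i=0: a_0=2, p_0 = 2*1 + 0 = 2, q_0 = 2*0 + 1 = 1.
  i=1: a_1=1, p_1 = 1*2 + 1 = 3, q_1 = 1*1 + 0 = 1.
  i=2: a_2=1, p_2 = 1*3 + 2 = 5, q_2 = 1*1 + 1 = 2.
  i=3: a_3=33, p_3 = 33*5 + 3 = 168, q_3 = 33*2 + 1 = 67.
q_3 = 67 > 56, so the last convergent with denominator <= 56 is p_2/q_2 = 5/2.
The closest fraction with denominator <= 56 is either p_2/q_2 or the intermediate fraction (k*p_2 + p_1)/(k*q_2 + q_1) with the largest k >= 1 whose denominator stays <= 56; these approach x as k grows, and every other convergent or intermediate fraction in range is farther away.
Largest k: floor((56 - q_1)/q_2) = floor((56 - 1)/2) = 27.
That gives (27*5 + 3)/(27*2 + 1) = 138/55.
Compare the errors: |x - 5/2| = |168*2 - 5*67|/(67*2) = 1/134, and |x - 138/55| = |168*55 - 138*67|/(67*55) = 6/3685.
Cross-multiplying, 6*134 = 804 < 3685 = 1*3685, so 6/3685 is smaller: the intermediate fraction 138/55 is closer to x than 5/2.

138/55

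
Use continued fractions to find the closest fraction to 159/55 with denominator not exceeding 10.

26/9

Expand x = 159/55 as a continued fraction with the Euclidean algorithm:
  159 = 2*55 + 49, so a_0 = 2.
  55 = 1*49 + 6, so a_1 = 1.
  49 = 8*6 + 1, so a_2 = 8.
  6 = 6*1 + 0, so a_3 = 6.
so x = [2; 1, 8, 6].
Convergents (p_i = a_i*p_{i-1} + p_{i-2}, q_i = a_i*q_{i-1} + q_{i-2} with p_{-2}=0, p_{-1}=1, q_{-2}=1, q_{-1}=0), until the denominator exceeds 10:
  i=0: a_0=2, p_0 = 2*1 + 0 = 2, q_0 = 2*0 + 1 = 1.
  i=1: a_1=1, p_1 = 1*2 + 1 = 3, q_1 = 1*1 + 0 = 1.
  i=2: a_2=8, p_2 = 8*3 + 2 = 26, q_2 = 8*1 + 1 = 9.
  i=3: a_3=6, p_3 = 6*26 + 3 = 159, q_3 = 6*9 + 1 = 55.
q_3 = 55 > 10, so the last convergent with denominator <= 10 is p_2/q_2 = 26/9.
The closest fraction with denominator <= 10 is either p_2/q_2 or the intermediate fraction (k*p_2 + p_1)/(k*q_2 + q_1) with the largest k >= 1 whose denominator stays <= 10; these approach x as k grows, and every other convergent or intermediate fraction in range is farther away.
Largest k: floor((10 - q_1)/q_2) = floor((10 - 1)/9) = 1.
That gives (1*26 + 3)/(1*9 + 1) = 29/10.
Compare the errors: |x - 26/9| = |159*9 - 26*55|/(55*9) = 1/495, and |x - 29/10| = |159*10 - 29*55|/(55*10) = 5/550.
Cross-multiplying, 1*550 = 550 < 2475 = 5*495, so 1/495 is smaller: the convergent 26/9 is closer to x than 29/10.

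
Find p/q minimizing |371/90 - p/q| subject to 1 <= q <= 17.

33/8

Expand x = 371/90 as a continued fraction with the Euclidean algorithm:
  371 = 4*90 + 11, so a_0 = 4.
  90 = 8*11 + 2, so a_1 = 8.
  11 = 5*2 + 1, so a_2 = 5.
  2 = 2*1 + 0, so a_3 = 2.
so x = [4; 8, 5, 2].
Convergents (p_i = a_i*p_{i-1} + p_{i-2}, q_i = a_i*q_{i-1} + q_{i-2} with p_{-2}=0, p_{-1}=1, q_{-2}=1, q_{-1}=0), until the denominator exceeds 17:
  i=0: a_0=4, p_0 = 4*1 + 0 = 4, q_0 = 4*0 + 1 = 1.
  i=1: a_1=8, p_1 = 8*4 + 1 = 33, q_1 = 8*1 + 0 = 8.
  i=2: a_2=5, p_2 = 5*33 + 4 = 169, q_2 = 5*8 + 1 = 41.
q_2 = 41 > 17, so the last convergent with denominator <= 17 is p_1/q_1 = 33/8.
The closest fraction with denominator <= 17 is either p_1/q_1 or the intermediate fraction (k*p_1 + p_0)/(k*q_1 + q_0) with the largest k >= 1 whose denominator stays <= 17; these approach x as k grows, and every other convergent or intermediate fraction in range is farther away.
Largest k: floor((17 - q_0)/q_1) = floor((17 - 1)/8) = 2.
That gives (2*33 + 4)/(2*8 + 1) = 70/17.
Compare the errors: |x - 33/8| = |371*8 - 33*90|/(90*8) = 2/720, and |x - 70/17| = |371*17 - 70*90|/(90*17) = 7/1530.
Cross-multiplying, 2*1530 = 3060 < 5040 = 7*720, so 2/720 is smaller: the convergent 33/8 is closer to x than 70/17.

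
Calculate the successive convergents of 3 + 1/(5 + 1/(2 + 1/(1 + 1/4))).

Using the convergent recurrence p_i = a_i*p_{i-1} + p_{i-2}, q_i = a_i*q_{i-1} + q_{i-2} with p_{-2}=0, p_{-1}=1, q_{-2}=1, q_{-1}=0:
  i=0: a_0=3, p_0 = 3*1 + 0 = 3, q_0 = 3*0 + 1 = 1.
  i=1: a_1=5, p_1 = 5*3 + 1 = 16, q_1 = 5*1 + 0 = 5.
  i=2: a_2=2, p_2 = 2*16 + 3 = 35, q_2 = 2*5 + 1 = 11.
  i=3: a_3=1, p_3 = 1*35 + 16 = 51, q_3 = 1*11 + 5 = 16.
  i=4: a_4=4, p_4 = 4*51 + 35 = 239, q_4 = 4*16 + 11 = 75.

3/1, 16/5, 35/11, 51/16, 239/75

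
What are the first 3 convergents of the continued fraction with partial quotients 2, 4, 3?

2/1, 9/4, 29/13

Using the convergent recurrence p_i = a_i*p_{i-1} + p_{i-2}, q_i = a_i*q_{i-1} + q_{i-2} with p_{-2}=0, p_{-1}=1, q_{-2}=1, q_{-1}=0:
  i=0: a_0=2, p_0 = 2*1 + 0 = 2, q_0 = 2*0 + 1 = 1.
  i=1: a_1=4, p_1 = 4*2 + 1 = 9, q_1 = 4*1 + 0 = 4.
  i=2: a_2=3, p_2 = 3*9 + 2 = 29, q_2 = 3*4 + 1 = 13.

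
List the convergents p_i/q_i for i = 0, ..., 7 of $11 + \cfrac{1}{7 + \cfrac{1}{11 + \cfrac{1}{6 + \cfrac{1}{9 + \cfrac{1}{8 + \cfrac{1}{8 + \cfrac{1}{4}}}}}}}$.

11/1, 78/7, 869/78, 5292/475, 48497/4353, 393268/35299, 3194641/286745, 13171832/1182279

Using the convergent recurrence p_i = a_i*p_{i-1} + p_{i-2}, q_i = a_i*q_{i-1} + q_{i-2} with p_{-2}=0, p_{-1}=1, q_{-2}=1, q_{-1}=0:
  i=0: a_0=11, p_0 = 11*1 + 0 = 11, q_0 = 11*0 + 1 = 1.
  i=1: a_1=7, p_1 = 7*11 + 1 = 78, q_1 = 7*1 + 0 = 7.
  i=2: a_2=11, p_2 = 11*78 + 11 = 869, q_2 = 11*7 + 1 = 78.
  i=3: a_3=6, p_3 = 6*869 + 78 = 5292, q_3 = 6*78 + 7 = 475.
  i=4: a_4=9, p_4 = 9*5292 + 869 = 48497, q_4 = 9*475 + 78 = 4353.
  i=5: a_5=8, p_5 = 8*48497 + 5292 = 393268, q_5 = 8*4353 + 475 = 35299.
  i=6: a_6=8, p_6 = 8*393268 + 48497 = 3194641, q_6 = 8*35299 + 4353 = 286745.
  i=7: a_7=4, p_7 = 4*3194641 + 393268 = 13171832, q_7 = 4*286745 + 35299 = 1182279.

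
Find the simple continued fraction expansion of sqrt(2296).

Write x_i = (sqrt(2296) + m_i)/d_i with (m_0, d_0) = (0, 1). a_0 = floor(sqrt(2296)) = 47, since 47^2 = 2209 <= 2296 < 2304 = 48^2.
Iterate m_{i+1} = d_i*a_i - m_i, d_{i+1} = (2296 - m_{i+1}^2)/d_i, a_{i+1} = floor((a_0 + m_{i+1})/d_{i+1}):
  m_1 = 1*47 - 0 = 47, d_1 = (2296 - 47^2)/1 = 87/1 = 87, a_1 = floor((47 + 47)/87) = 1.
  m_2 = 87*1 - 47 = 40, d_2 = (2296 - 40^2)/87 = 696/87 = 8, a_2 = floor((47 + 40)/8) = 10.
  m_3 = 8*10 - 40 = 40, d_3 = (2296 - 40^2)/8 = 696/8 = 87, a_3 = floor((47 + 40)/87) = 1.
  m_4 = 87*1 - 40 = 47, d_4 = (2296 - 47^2)/87 = 87/87 = 1, a_4 = floor((47 + 47)/1) = 94.
  m_5 = 1*94 - 47 = 47, d_5 = (2296 - 47^2)/1 = 87/1 = 87: (m_5, d_5) = (m_1, d_1) = (47, 87), so from here the quotients repeat a_1, ..., a_4; the period length is 4.
Hence the expansion of sqrt(2296) is a_0 = 47 followed by the repeating block 1, 10, 1, 94 (period 4).

[47; (1, 10, 1, 94)]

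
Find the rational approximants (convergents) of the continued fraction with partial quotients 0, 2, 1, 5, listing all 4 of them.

0/1, 1/2, 1/3, 6/17

Using the convergent recurrence p_i = a_i*p_{i-1} + p_{i-2}, q_i = a_i*q_{i-1} + q_{i-2} with p_{-2}=0, p_{-1}=1, q_{-2}=1, q_{-1}=0:
  i=0: a_0=0, p_0 = 0*1 + 0 = 0, q_0 = 0*0 + 1 = 1.
  i=1: a_1=2, p_1 = 2*0 + 1 = 1, q_1 = 2*1 + 0 = 2.
  i=2: a_2=1, p_2 = 1*1 + 0 = 1, q_2 = 1*2 + 1 = 3.
  i=3: a_3=5, p_3 = 5*1 + 1 = 6, q_3 = 5*3 + 2 = 17.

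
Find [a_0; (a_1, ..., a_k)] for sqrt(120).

[10; (1, 20)]

Write x_i = (sqrt(120) + m_i)/d_i with (m_0, d_0) = (0, 1). a_0 = floor(sqrt(120)) = 10, since 10^2 = 100 <= 120 < 121 = 11^2.
Iterate m_{i+1} = d_i*a_i - m_i, d_{i+1} = (120 - m_{i+1}^2)/d_i, a_{i+1} = floor((a_0 + m_{i+1})/d_{i+1}):
  m_1 = 1*10 - 0 = 10, d_1 = (120 - 10^2)/1 = 20/1 = 20, a_1 = floor((10 + 10)/20) = 1.
  m_2 = 20*1 - 10 = 10, d_2 = (120 - 10^2)/20 = 20/20 = 1, a_2 = floor((10 + 10)/1) = 20.
  m_3 = 1*20 - 10 = 10, d_3 = (120 - 10^2)/1 = 20/1 = 20: (m_3, d_3) = (m_1, d_1) = (10, 20), so from here the quotients repeat a_1, a_2; the period length is 2.
Hence the expansion of sqrt(120) is a_0 = 10 followed by the repeating block 1, 20 (period 2).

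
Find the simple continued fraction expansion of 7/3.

[2; 3]

Run the Euclidean algorithm on 7 and 3; the successive quotients are the partial quotients a_0, a_1, ... (each step inverts the fractional part left over by the previous one):
  7 = 2*3 + 1, so a_0 = 2.
  3 = 3*1 + 0, so a_1 = 3.
The remainder reaches 0 after 2 divisions, so the expansion has 2 partial quotients, read off in order.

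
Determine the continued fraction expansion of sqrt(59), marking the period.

[7; (1, 2, 7, 2, 1, 14)]

Write x_i = (sqrt(59) + m_i)/d_i with (m_0, d_0) = (0, 1). a_0 = floor(sqrt(59)) = 7, since 7^2 = 49 <= 59 < 64 = 8^2.
Iterate m_{i+1} = d_i*a_i - m_i, d_{i+1} = (59 - m_{i+1}^2)/d_i, a_{i+1} = floor((a_0 + m_{i+1})/d_{i+1}):
  m_1 = 1*7 - 0 = 7, d_1 = (59 - 7^2)/1 = 10/1 = 10, a_1 = floor((7 + 7)/10) = 1.
  m_2 = 10*1 - 7 = 3, d_2 = (59 - 3^2)/10 = 50/10 = 5, a_2 = floor((7 + 3)/5) = 2.
  m_3 = 5*2 - 3 = 7, d_3 = (59 - 7^2)/5 = 10/5 = 2, a_3 = floor((7 + 7)/2) = 7.
  m_4 = 2*7 - 7 = 7, d_4 = (59 - 7^2)/2 = 10/2 = 5, a_4 = floor((7 + 7)/5) = 2.
  m_5 = 5*2 - 7 = 3, d_5 = (59 - 3^2)/5 = 50/5 = 10, a_5 = floor((7 + 3)/10) = 1.
  m_6 = 10*1 - 3 = 7, d_6 = (59 - 7^2)/10 = 10/10 = 1, a_6 = floor((7 + 7)/1) = 14.
  m_7 = 1*14 - 7 = 7, d_7 = (59 - 7^2)/1 = 10/1 = 10: (m_7, d_7) = (m_1, d_1) = (7, 10), so from here the quotients repeat a_1, ..., a_6; the period length is 6.
Hence the expansion of sqrt(59) is a_0 = 7 followed by the repeating block 1, 2, 7, 2, 1, 14 (period 6).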